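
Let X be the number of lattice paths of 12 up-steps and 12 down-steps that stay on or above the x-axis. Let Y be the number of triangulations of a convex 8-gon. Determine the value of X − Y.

207880

A Dyck path with 12 up-steps and 12 down-steps has semilength 12, so there are C_12 of them. So X = C_12 = 208012.
Triangulations of a convex m-gon are counted by C_{m−2}; with m = 8 this is C_6. So Y = C_6 = 132.
X − Y = 208012 − 132 = 207880.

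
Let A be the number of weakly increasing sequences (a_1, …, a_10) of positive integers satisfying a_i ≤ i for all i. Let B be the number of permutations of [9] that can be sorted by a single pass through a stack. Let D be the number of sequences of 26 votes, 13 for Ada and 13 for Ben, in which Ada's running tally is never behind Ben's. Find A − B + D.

Such sub-staircase sequences of length n are counted by C_n; here n = 10. So A = C_10 = 16796.
Stack-sortable permutations are exactly the 231-avoiding ones, counted by C_n; here n = 9. So B = C_9 = 4862.
Reading a vote for the leader as '(' and for the other as ')' turns such a sequence into a balanced string of 13 pairs, so the count is C_13. So D = C_13 = 742900.
A − B + D = 16796 − 4862 + 742900 = 754834.

754834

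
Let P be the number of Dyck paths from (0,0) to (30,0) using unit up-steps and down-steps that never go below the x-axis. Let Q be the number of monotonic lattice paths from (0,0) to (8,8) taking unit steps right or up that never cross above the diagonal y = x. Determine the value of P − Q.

A Dyck path with 15 up-steps and 15 down-steps has semilength 15, so there are C_15 of them. So P = C_15 = 9694845.
Sub-diagonal monotone paths from (0,0) to (8,8) biject with Dyck paths of semilength 8, giving C_8. So Q = C_8 = 1430.
P − Q = 9694845 − 1430 = 9693415.

9693415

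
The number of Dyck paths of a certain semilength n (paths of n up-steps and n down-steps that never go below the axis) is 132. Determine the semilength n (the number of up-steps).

6

Dyck paths of semilength n are counted by C_n. Since C_6 = 132, the index is 6.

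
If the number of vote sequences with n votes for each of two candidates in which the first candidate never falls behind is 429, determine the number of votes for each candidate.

Such ballot sequences with n votes each are counted by C_n, and C_7 = 429.

7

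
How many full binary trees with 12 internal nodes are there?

208012

Full binary trees with n internal nodes are counted by C_n; here n = 12.
C_12 = 208012.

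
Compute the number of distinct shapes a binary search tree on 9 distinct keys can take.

4862

Binary trees (left/right distinguished) on n nodes are counted by C_n; here n = 9.
C_9 = C(18,9)/10 = 48620/10 = 4862.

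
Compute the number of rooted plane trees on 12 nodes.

A rooted plane tree on 12 nodes has 11 edges, and such trees are counted by C_11.
C_11 = C_10 · 2(2·10+1)/(10+2) = 16796 · 42/12 = 58786.

58786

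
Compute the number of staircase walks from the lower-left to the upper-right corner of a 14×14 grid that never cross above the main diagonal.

Sub-diagonal monotone paths from (0,0) to (14,14) biject with Dyck paths of semilength 14, giving C_14.
C_14 = C(28,14)/15 = 40116600/15 = 2674440.

2674440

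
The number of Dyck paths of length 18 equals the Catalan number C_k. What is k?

9

Paths of 9 up- and 9 down-steps that never dip below the axis are Dyck paths; their count is C_9.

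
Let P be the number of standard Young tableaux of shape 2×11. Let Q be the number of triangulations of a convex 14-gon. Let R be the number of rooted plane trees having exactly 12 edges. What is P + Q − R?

58786

Standard Young tableaux of shape 2×n are counted by C_n; here n = 11. So P = C_11 = 58786.
A convex 14-gon is triangulated into 12 triangles, and the number of such triangulations is the Catalan number C_{14−2} = C_12. So Q = C_12 = 208012.
Rooted ordered trees with n edges are counted by C_n; here n = 12. So R = C_12 = 208012.
P + Q − R = 58786 + 208012 − 208012 = 58786.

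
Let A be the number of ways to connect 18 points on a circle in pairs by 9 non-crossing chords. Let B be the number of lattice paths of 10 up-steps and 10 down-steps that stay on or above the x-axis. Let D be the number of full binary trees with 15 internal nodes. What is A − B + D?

Pairing 18 circle points by 9 non-crossing chords gives C_9 matchings. So A = C_9 = 4862.
Dyck paths of semilength n (length 2n) are counted by C_n; here n = 10. So B = C_10 = 16796.
The number of full binary trees on 15 internal nodes is the Catalan number C_15. So D = C_15 = 9694845.
A − B + D = 4862 − 16796 + 9694845 = 9682911.

9682911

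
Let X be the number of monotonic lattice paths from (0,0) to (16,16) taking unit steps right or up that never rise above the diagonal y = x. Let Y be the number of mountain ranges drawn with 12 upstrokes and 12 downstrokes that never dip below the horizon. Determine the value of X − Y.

35149658

Sub-diagonal monotone paths from (0,0) to (16,16) biject with Dyck paths of semilength 16, giving C_16. So X = C_16 = 35357670.
Paths of 12 up- and 12 down-steps that never dip below the axis are Dyck paths; their count is C_12. So Y = C_12 = 208012.
X − Y = 35357670 − 208012 = 35149658.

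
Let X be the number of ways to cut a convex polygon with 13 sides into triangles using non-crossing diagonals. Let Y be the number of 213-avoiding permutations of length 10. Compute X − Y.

41990

A convex 13-gon is triangulated into 11 triangles, and the number of such triangulations is the Catalan number C_{13−2} = C_11. So X = C_11 = 58786.
For any fixed pattern of length 3, the pattern-avoiding permutations of [10] number C_10. So Y = C_10 = 16796.
X − Y = 58786 − 16796 = 41990.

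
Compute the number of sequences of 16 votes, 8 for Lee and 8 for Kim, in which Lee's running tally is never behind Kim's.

Reading a vote for the leader as '(' and for the other as ')' turns such a sequence into a balanced string of 8 pairs, so the count is C_8.
C_8 = C(16,8)/9 = 12870/9 = 1430.

1430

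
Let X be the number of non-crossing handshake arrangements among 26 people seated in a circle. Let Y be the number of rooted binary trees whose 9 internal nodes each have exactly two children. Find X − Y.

With 26 = 2·13 people, non-crossing handshake pairings are non-crossing perfect matchings on a circle, counted by C_13. So X = C_13 = 742900.
Full binary trees with n internal nodes are counted by C_n; here n = 9. So Y = C_9 = 4862.
X − Y = 742900 − 4862 = 738038.

738038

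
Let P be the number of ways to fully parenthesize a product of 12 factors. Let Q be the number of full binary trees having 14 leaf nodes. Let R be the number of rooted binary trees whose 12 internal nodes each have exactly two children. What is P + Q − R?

593674

Ways to associate a product of 12 factors correspond to binary trees on 12 leaves, so the count is C_11. So P = C_11 = 58786.
A full binary tree with L leaves has L−1 internal nodes and is counted by C_{L−1}; L = 14 gives C_13. So Q = C_13 = 742900.
Full binary trees with n internal nodes are counted by C_n; here n = 12. So R = C_12 = 208012.
P + Q − R = 58786 + 742900 − 208012 = 593674.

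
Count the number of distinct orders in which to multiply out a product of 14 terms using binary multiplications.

Ways to associate a product of 14 factors correspond to binary trees on 14 leaves, so the count is C_13.
C_13 = C(26,13)/14 = 10400600/14 = 742900.

742900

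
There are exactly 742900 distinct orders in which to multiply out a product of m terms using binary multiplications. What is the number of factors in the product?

Parenthesizations of m factors are counted by C_{m−1}. Since C_13 = 742900, the index is 13.
So the index is 13, and the number of factors is 13 + 1 = 14.

14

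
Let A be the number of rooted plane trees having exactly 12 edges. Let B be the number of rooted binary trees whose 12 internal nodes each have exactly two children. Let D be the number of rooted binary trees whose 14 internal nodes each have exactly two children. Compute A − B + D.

Rooted ordered trees with n edges are counted by C_n; here n = 12. So A = C_12 = 208012.
The number of full binary trees on 12 internal nodes is the Catalan number C_12. So B = C_12 = 208012.
The number of full binary trees on 14 internal nodes is the Catalan number C_14. So D = C_14 = 2674440.
A − B + D = 208012 − 208012 + 2674440 = 2674440.

2674440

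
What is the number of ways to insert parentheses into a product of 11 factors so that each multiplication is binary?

16796

Parenthesizations of m factors correspond to full binary trees with m leaves, counted by C_{m−1}; m = 11 gives C_10.
C_10 = C(20,10)/11 = 184756/11 = 16796.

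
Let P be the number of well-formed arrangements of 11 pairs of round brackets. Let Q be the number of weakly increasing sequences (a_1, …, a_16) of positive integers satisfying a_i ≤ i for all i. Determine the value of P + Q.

35416456

Balanced strings of n pairs of brackets are counted by C_n; here n = 11. So P = C_11 = 58786.
Such sub-staircase sequences of length n are counted by C_n; here n = 16. So Q = C_16 = 35357670.
P + Q = 58786 + 35357670 = 35416456.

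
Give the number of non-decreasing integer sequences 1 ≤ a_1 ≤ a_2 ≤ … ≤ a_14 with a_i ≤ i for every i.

Such sub-staircase sequences of length n are counted by C_n; here n = 14.
C_14 = C(28,14)/15 = 40116600/15 = 2674440.

2674440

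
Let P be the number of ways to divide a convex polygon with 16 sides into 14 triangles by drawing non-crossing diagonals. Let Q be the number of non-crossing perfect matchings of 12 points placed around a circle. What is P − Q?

2674308

The number of triangulations of a 16-gon is the Catalan number C_14 (index = sides − 2). So P = C_14 = 2674440.
Pairing 12 circle points by 6 non-crossing chords gives C_6 matchings. So Q = C_6 = 132.
P − Q = 2674440 − 132 = 2674308.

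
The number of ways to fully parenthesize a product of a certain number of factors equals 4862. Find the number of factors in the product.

10

Parenthesizations of m factors are counted by C_{m−1}, and C_9 = 4862.
So the index is 9, and the number of factors is 9 + 1 = 10.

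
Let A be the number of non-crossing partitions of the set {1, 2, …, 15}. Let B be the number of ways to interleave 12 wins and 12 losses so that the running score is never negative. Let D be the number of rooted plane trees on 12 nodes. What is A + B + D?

9961643

The non-crossing partitions of [15] form a lattice of size C_15. So A = C_15 = 9694845.
Ballot sequences with n votes each where one side never trails are Dyck words, counted by C_n; here n = 12. So B = C_12 = 208012.
Rooted ordered (plane) trees on m nodes have m−1 edges and are counted by C_{m−1}; m = 12 gives C_11. So D = C_11 = 58786.
A + B + D = 9694845 + 208012 + 58786 = 9961643.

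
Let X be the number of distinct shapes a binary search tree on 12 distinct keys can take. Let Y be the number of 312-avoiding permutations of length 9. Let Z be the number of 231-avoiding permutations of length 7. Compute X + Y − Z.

There are C_n binary search tree shapes on n keys; with n = 12 that is C_12. So X = C_12 = 208012.
For any fixed pattern of length 3, the pattern-avoiding permutations of [9] number C_9. So Y = C_9 = 4862.
For any fixed pattern of length 3, the pattern-avoiding permutations of [7] number C_7. So Z = C_7 = 429.
X + Y − Z = 208012 + 4862 − 429 = 212445.

212445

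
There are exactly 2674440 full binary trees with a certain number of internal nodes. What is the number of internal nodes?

14

Full binary trees with n internal nodes are counted by C_n. The Catalan number equal to 2674440 is C_14.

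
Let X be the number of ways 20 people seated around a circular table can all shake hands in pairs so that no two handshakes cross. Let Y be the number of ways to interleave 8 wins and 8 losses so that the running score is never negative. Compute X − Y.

With 20 = 2·10 people, non-crossing handshake pairings are non-crossing perfect matchings on a circle, counted by C_10. So X = C_10 = 16796.
Reading a vote for the leader as '(' and for the other as ')' turns such a sequence into a balanced string of 8 pairs, so the count is C_8. So Y = C_8 = 1430.
X − Y = 16796 − 1430 = 15366.

15366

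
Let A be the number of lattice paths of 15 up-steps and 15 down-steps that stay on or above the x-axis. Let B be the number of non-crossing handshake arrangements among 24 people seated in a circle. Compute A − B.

Paths of 15 up- and 15 down-steps that never dip below the axis are Dyck paths; their count is C_15. So A = C_15 = 9694845.
With 24 = 2·12 people, non-crossing handshake pairings are non-crossing perfect matchings on a circle, counted by C_12. So B = C_12 = 208012.
A − B = 9694845 − 208012 = 9486833.

9486833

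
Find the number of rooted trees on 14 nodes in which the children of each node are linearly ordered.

742900

Rooted ordered (plane) trees on m nodes have m−1 edges and are counted by C_{m−1}; m = 14 gives C_13.
C_13 = 742900.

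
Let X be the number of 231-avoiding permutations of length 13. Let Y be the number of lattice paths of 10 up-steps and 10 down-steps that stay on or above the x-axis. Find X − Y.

726104

For any fixed pattern of length 3, the pattern-avoiding permutations of [13] number C_13. So X = C_13 = 742900.
Dyck paths of semilength n (length 2n) are counted by C_n; here n = 10. So Y = C_10 = 16796.
X − Y = 742900 − 16796 = 726104.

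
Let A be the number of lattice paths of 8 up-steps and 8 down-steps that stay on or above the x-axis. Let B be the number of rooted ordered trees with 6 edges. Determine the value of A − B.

A Dyck path with 8 up-steps and 8 down-steps has semilength 8, so there are C_8 of them. So A = C_8 = 1430.
A rooted plane tree with 6 edges has 7 nodes, and the count is C_6. So B = C_6 = 132.
A − B = 1430 − 132 = 1298.

1298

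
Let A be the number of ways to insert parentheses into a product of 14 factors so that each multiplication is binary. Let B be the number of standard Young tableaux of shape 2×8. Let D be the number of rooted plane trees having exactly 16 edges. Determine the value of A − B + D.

Ways to associate a product of 14 factors correspond to binary trees on 14 leaves, so the count is C_13. So A = C_13 = 742900.
By the hook-length formula (or a Dyck-path bijection), SYT of shape 2×8 number C_8. So B = C_8 = 1430.
A rooted plane tree with 16 edges has 17 nodes, and the count is C_16. So D = C_16 = 35357670.
A − B + D = 742900 − 1430 + 35357670 = 36099140.

36099140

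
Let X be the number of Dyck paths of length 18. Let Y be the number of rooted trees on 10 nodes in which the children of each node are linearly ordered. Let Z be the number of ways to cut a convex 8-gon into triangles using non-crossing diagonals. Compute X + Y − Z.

9592

A Dyck path with 9 up-steps and 9 down-steps has semilength 9, so there are C_9 of them. So X = C_9 = 4862.
A rooted plane tree on 10 nodes has 9 edges, and such trees are counted by C_9. So Y = C_9 = 4862.
A convex 8-gon is triangulated into 6 triangles, and the number of such triangulations is the Catalan number C_{8−2} = C_6. So Z = C_6 = 132.
X + Y − Z = 4862 + 4862 − 132 = 9592.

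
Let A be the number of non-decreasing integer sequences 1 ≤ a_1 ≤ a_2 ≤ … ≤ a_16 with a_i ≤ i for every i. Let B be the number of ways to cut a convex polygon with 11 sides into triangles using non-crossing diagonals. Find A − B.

35352808

Such sub-staircase sequences of length n are counted by C_n; here n = 16. So A = C_16 = 35357670.
The number of triangulations of an 11-gon is the Catalan number C_9 (index = sides − 2). So B = C_9 = 4862.
A − B = 35357670 − 4862 = 35352808.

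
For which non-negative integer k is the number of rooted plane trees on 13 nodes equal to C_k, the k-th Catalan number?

A rooted plane tree on 13 nodes has 12 edges, and such trees are counted by C_12.

12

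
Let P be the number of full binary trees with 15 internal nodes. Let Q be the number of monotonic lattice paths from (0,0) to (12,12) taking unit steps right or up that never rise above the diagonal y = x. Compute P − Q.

The number of full binary trees on 15 internal nodes is the Catalan number C_15. So P = C_15 = 9694845.
Sub-diagonal monotone paths from (0,0) to (12,12) biject with Dyck paths of semilength 12, giving C_12. So Q = C_12 = 208012.
P − Q = 9694845 − 208012 = 9486833.

9486833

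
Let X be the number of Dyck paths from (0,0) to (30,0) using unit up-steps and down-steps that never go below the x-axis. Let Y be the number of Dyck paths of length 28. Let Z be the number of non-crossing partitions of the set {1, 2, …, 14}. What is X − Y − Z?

4345965

A Dyck path with 15 up-steps and 15 down-steps has semilength 15, so there are C_15 of them. So X = C_15 = 9694845.
A Dyck path with 14 up-steps and 14 down-steps has semilength 14, so there are C_14 of them. So Y = C_14 = 2674440.
Non-crossing partitions of an n-element set are counted by C_n; here n = 14. So Z = C_14 = 2674440.
X − Y − Z = 9694845 − 2674440 − 2674440 = 4345965.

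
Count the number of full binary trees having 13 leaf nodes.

A full binary tree with L leaves has L−1 internal nodes and is counted by C_{L−1}; L = 13 gives C_12.
C_12 = C(24,12)/13 = 2704156/13 = 208012.

208012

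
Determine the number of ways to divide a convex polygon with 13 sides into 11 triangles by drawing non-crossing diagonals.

A convex 13-gon is triangulated into 11 triangles, and the number of such triangulations is the Catalan number C_{13−2} = C_11.
C_11 = C_10 · 2(2·10+1)/(10+2) = 16796 · 42/12 = 58786.

58786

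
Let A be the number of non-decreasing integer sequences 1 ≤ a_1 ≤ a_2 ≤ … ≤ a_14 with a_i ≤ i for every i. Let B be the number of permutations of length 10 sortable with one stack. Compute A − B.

Weakly increasing sequences with a_i ≤ i biject with Dyck paths of semilength 14, so there are C_14. So A = C_14 = 2674440.
Stack-sortable permutations are exactly the 231-avoiding ones, counted by C_n; here n = 10. So B = C_10 = 16796.
A − B = 2674440 − 16796 = 2657644.

2657644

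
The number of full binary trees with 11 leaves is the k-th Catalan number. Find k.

Full binary trees with 11 leaves have 11−1 = 10 internal nodes, so there are C_10 of them.

10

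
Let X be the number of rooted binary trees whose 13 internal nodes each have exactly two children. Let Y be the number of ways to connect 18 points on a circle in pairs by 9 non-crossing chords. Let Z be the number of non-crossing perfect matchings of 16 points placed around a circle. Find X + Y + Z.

749192

The number of full binary trees on 13 internal nodes is the Catalan number C_13. So X = C_13 = 742900.
Pairing 18 circle points by 9 non-crossing chords gives C_9 matchings. So Y = C_9 = 4862.
Pairing 16 circle points by 8 non-crossing chords gives C_8 matchings. So Z = C_8 = 1430.
X + Y + Z = 742900 + 4862 + 1430 = 749192.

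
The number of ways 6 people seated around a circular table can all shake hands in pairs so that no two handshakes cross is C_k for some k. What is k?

3

Non-crossing handshake pairings of 2n people are counted by C_n; 6 people gives n = 3.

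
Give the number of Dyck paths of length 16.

1430

Dyck paths of semilength n (length 2n) are counted by C_n; here n = 8.
C_8 = C_7 · 2(2·7+1)/(7+2) = 429 · 30/9 = 1430.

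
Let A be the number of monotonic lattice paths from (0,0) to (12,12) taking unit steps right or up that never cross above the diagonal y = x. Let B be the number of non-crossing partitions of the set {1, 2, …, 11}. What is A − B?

Monotone paths in an n×n grid that stay weakly below the diagonal are counted by C_n; here n = 12. So A = C_12 = 208012.
The non-crossing partitions of [11] form a lattice of size C_11. So B = C_11 = 58786.
A − B = 208012 − 58786 = 149226.

149226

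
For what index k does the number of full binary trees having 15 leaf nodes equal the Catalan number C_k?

14

A full binary tree with L leaves has L−1 internal nodes and is counted by C_{L−1}; L = 15 gives C_14.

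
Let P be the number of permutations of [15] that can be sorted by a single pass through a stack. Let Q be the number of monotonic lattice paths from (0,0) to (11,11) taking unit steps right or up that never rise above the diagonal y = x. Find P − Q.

9636059

By Knuth's characterisation, the stack-sortable permutations of length 15 are the 231-avoiders, numbering C_15. So P = C_15 = 9694845.
Sub-diagonal monotone paths from (0,0) to (11,11) biject with Dyck paths of semilength 11, giving C_11. So Q = C_11 = 58786.
P − Q = 9694845 − 58786 = 9636059.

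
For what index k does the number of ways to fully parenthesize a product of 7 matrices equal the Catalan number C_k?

Ways to associate a product of 7 factors correspond to binary trees on 7 leaves, so the count is C_6.

6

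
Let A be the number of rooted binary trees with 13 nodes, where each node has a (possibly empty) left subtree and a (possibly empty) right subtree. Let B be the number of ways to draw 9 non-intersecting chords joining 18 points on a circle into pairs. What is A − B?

There are C_n binary search tree shapes on n keys; with n = 13 that is C_13. So A = C_13 = 742900.
Non-crossing perfect matchings of 2n points on a circle are counted by C_n; with 18 points, n = 9. So B = C_9 = 4862.
A − B = 742900 − 4862 = 738038.

738038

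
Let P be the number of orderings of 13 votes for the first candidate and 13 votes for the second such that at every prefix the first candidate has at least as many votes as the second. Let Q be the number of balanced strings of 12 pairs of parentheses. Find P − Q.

Reading a vote for the leader as '(' and for the other as ')' turns such a sequence into a balanced string of 13 pairs, so the count is C_13. So P = C_13 = 742900.
With 12 pairs the number of balanced bracket strings is the Catalan number C_12. So Q = C_12 = 208012.
P − Q = 742900 − 208012 = 534888.

534888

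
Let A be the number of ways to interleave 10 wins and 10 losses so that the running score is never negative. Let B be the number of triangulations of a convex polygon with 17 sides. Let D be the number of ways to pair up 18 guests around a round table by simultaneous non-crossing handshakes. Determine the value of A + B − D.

Ballot sequences with n votes each where one side never trails are Dyck words, counted by C_n; here n = 10. So A = C_10 = 16796.
A convex 17-gon is triangulated into 15 triangles, and the number of such triangulations is the Catalan number C_{17−2} = C_15. So B = C_15 = 9694845.
With 18 = 2·9 people, non-crossing handshake pairings are non-crossing perfect matchings on a circle, counted by C_9. So D = C_9 = 4862.
A + B − D = 16796 + 9694845 − 4862 = 9706779.

9706779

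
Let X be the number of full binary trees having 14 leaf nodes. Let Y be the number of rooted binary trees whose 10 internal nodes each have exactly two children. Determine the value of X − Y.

A full binary tree with L leaves has L−1 internal nodes and is counted by C_{L−1}; L = 14 gives C_13. So X = C_13 = 742900.
The number of full binary trees on 10 internal nodes is the Catalan number C_10. So Y = C_10 = 16796.
X − Y = 742900 − 16796 = 726104.

726104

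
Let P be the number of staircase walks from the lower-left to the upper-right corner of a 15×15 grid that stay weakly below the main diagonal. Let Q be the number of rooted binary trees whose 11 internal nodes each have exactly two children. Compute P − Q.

Sub-diagonal monotone paths from (0,0) to (15,15) biject with Dyck paths of semilength 15, giving C_15. So P = C_15 = 9694845.
Full binary trees with n internal nodes are counted by C_n; here n = 11. So Q = C_11 = 58786.
P − Q = 9694845 − 58786 = 9636059.

9636059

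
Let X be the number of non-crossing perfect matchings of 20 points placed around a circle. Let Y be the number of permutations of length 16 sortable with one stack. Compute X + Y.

Pairing 20 circle points by 10 non-crossing chords gives C_10 matchings. So X = C_10 = 16796.
Stack-sortable permutations are exactly the 231-avoiding ones, counted by C_n; here n = 16. So Y = C_16 = 35357670.
X + Y = 16796 + 35357670 = 35374466.

35374466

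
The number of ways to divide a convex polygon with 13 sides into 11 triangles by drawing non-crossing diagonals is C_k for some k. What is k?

A convex 13-gon is triangulated into 11 triangles, and the number of such triangulations is the Catalan number C_{13−2} = C_11.

11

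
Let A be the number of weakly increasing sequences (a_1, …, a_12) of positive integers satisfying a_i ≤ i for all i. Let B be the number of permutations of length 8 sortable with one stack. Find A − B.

206582

Such sub-staircase sequences of length n are counted by C_n; here n = 12. So A = C_12 = 208012.
Stack-sortable permutations are exactly the 231-avoiding ones, counted by C_n; here n = 8. So B = C_8 = 1430.
A − B = 208012 − 1430 = 206582.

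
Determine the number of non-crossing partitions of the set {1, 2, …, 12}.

208012

The non-crossing partitions of [12] form a lattice of size C_12.
C_12 = C_11 · 2(2·11+1)/(11+2) = 58786 · 46/13 = 208012.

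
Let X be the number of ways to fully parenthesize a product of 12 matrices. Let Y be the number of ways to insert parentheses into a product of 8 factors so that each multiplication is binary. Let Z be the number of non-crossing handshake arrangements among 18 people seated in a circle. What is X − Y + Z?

63219

Ways to associate a product of 12 factors correspond to binary trees on 12 leaves, so the count is C_11. So X = C_11 = 58786.
Bracketing 8 factors into binary products is counted by C_{8−1} = C_7. So Y = C_7 = 429.
Non-crossing handshake pairings of 2n people are counted by C_n; 18 people gives n = 9. So Z = C_9 = 4862.
X − Y + Z = 58786 − 429 + 4862 = 63219.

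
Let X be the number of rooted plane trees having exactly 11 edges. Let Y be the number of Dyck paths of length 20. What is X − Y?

41990

A rooted plane tree with 11 edges has 12 nodes, and the count is C_11. So X = C_11 = 58786.
A Dyck path with 10 up-steps and 10 down-steps has semilength 10, so there are C_10 of them. So Y = C_10 = 16796.
X − Y = 58786 − 16796 = 41990.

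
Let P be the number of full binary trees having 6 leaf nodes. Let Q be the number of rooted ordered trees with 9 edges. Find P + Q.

Full binary trees with 6 leaves have 6−1 = 5 internal nodes, so there are C_5 of them. So P = C_5 = 42.
Rooted ordered trees with n edges are counted by C_n; here n = 9. So Q = C_9 = 4862.
P + Q = 42 + 4862 = 4904.

4904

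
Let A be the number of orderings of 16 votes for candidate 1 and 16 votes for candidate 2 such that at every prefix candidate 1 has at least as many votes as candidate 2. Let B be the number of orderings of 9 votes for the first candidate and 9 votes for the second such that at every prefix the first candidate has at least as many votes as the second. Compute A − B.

35352808

Ballot sequences with n votes each where one side never trails are Dyck words, counted by C_n; here n = 16. So A = C_16 = 35357670.
Ballot sequences with n votes each where one side never trails are Dyck words, counted by C_n; here n = 9. So B = C_9 = 4862.
A − B = 35357670 − 4862 = 35352808.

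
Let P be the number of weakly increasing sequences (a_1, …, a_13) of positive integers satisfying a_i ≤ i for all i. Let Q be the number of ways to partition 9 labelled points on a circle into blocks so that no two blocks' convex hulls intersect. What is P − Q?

738038

Such sub-staircase sequences of length n are counted by C_n; here n = 13. So P = C_13 = 742900.
The non-crossing partitions of [9] form a lattice of size C_9. So Q = C_9 = 4862.
P − Q = 742900 − 4862 = 738038.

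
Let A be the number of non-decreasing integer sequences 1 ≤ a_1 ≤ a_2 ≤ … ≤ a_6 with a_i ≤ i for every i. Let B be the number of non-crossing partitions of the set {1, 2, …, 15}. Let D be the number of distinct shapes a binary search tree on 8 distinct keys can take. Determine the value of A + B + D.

Such sub-staircase sequences of length n are counted by C_n; here n = 6. So A = C_6 = 132.
The non-crossing partitions of [15] form a lattice of size C_15. So B = C_15 = 9694845.
There are C_n binary search tree shapes on n keys; with n = 8 that is C_8. So D = C_8 = 1430.
A + B + D = 132 + 9694845 + 1430 = 9696407.

9696407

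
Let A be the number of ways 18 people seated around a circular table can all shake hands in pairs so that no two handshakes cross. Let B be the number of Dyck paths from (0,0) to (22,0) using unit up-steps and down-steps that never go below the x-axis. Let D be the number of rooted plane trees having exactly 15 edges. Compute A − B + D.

9640921

Non-crossing handshake pairings of 2n people are counted by C_n; 18 people gives n = 9. So A = C_9 = 4862.
Paths of 11 up- and 11 down-steps that never dip below the axis are Dyck paths; their count is C_11. So B = C_11 = 58786.
A rooted plane tree with 15 edges has 16 nodes, and the count is C_15. So D = C_15 = 9694845.
A − B + D = 4862 − 58786 + 9694845 = 9640921.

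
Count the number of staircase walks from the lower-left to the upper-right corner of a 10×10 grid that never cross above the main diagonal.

Sub-diagonal monotone paths from (0,0) to (10,10) biject with Dyck paths of semilength 10, giving C_10.
C_10 = 16796.

16796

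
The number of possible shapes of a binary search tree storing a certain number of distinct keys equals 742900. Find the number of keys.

Binary search tree shapes on n keys are counted by C_n. Since C_13 = 742900, the index is 13.

13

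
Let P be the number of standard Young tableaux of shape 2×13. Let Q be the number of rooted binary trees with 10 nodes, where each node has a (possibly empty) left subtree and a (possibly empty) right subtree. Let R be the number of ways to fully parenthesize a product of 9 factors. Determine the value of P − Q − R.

724674

By the hook-length formula (or a Dyck-path bijection), SYT of shape 2×13 number C_13. So P = C_13 = 742900.
There are C_n binary search tree shapes on n keys; with n = 10 that is C_10. So Q = C_10 = 16796.
Parenthesizations of m factors correspond to full binary trees with m leaves, counted by C_{m−1}; m = 9 gives C_8. So R = C_8 = 1430.
P − Q − R = 742900 − 16796 − 1430 = 724674.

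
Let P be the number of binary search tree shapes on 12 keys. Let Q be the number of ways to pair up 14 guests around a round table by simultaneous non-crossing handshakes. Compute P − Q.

207583

Rooted binary trees with 12 nodes (each child slot possibly empty) number C_12. So P = C_12 = 208012.
With 14 = 2·7 people, non-crossing handshake pairings are non-crossing perfect matchings on a circle, counted by C_7. So Q = C_7 = 429.
P − Q = 208012 − 429 = 207583.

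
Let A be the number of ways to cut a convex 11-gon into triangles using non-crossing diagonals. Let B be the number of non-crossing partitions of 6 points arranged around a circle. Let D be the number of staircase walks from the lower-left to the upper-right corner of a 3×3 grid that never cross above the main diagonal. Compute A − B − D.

4725

A convex 11-gon is triangulated into 9 triangles, and the number of such triangulations is the Catalan number C_{11−2} = C_9. So A = C_9 = 4862.
Non-crossing partitions of an n-element set are counted by C_n; here n = 6. So B = C_6 = 132.
Sub-diagonal monotone paths from (0,0) to (3,3) biject with Dyck paths of semilength 3, giving C_3. So D = C_3 = 5.
A − B − D = 4862 − 132 − 5 = 4725.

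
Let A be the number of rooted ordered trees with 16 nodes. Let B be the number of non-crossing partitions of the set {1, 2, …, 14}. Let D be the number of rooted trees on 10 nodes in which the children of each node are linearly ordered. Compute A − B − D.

7015543

A rooted plane tree on 16 nodes has 15 edges, and such trees are counted by C_15. So A = C_15 = 9694845.
The non-crossing partitions of [14] form a lattice of size C_14. So B = C_14 = 2674440.
A rooted plane tree on 10 nodes has 9 edges, and such trees are counted by C_9. So D = C_9 = 4862.
A − B − D = 9694845 − 2674440 − 4862 = 7015543.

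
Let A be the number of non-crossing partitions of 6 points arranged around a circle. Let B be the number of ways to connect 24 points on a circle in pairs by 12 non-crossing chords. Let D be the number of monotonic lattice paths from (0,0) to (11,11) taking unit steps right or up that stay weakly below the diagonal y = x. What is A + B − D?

Non-crossing partitions of an n-element set are counted by C_n; here n = 6. So A = C_6 = 132.
Pairing 24 circle points by 12 non-crossing chords gives C_12 matchings. So B = C_12 = 208012.
Monotone paths in an n×n grid that stay weakly below the diagonal are counted by C_n; here n = 11. So D = C_11 = 58786.
A + B − D = 132 + 208012 − 58786 = 149358.

149358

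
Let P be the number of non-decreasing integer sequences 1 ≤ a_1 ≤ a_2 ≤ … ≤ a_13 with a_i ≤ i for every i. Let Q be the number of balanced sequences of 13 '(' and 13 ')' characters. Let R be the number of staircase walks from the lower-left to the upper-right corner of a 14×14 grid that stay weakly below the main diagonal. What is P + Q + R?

Weakly increasing sequences with a_i ≤ i biject with Dyck paths of semilength 13, so there are C_13. So P = C_13 = 742900.
With 13 pairs the number of balanced bracket strings is the Catalan number C_13. So Q = C_13 = 742900.
Sub-diagonal monotone paths from (0,0) to (14,14) biject with Dyck paths of semilength 14, giving C_14. So R = C_14 = 2674440.
P + Q + R = 742900 + 742900 + 2674440 = 4160240.

4160240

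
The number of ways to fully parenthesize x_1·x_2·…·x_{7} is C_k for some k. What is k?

6

Bracketing 7 factors into binary products is counted by C_{7−1} = C_6.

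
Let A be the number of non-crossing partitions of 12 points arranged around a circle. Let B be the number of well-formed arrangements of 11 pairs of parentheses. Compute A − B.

149226

The non-crossing partitions of [12] form a lattice of size C_12. So A = C_12 = 208012.
With 11 pairs the number of balanced bracket strings is the Catalan number C_11. So B = C_11 = 58786.
A − B = 208012 − 58786 = 149226.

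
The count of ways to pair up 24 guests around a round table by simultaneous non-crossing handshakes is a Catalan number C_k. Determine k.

12

With 24 = 2·12 people, non-crossing handshake pairings are non-crossing perfect matchings on a circle, counted by C_12.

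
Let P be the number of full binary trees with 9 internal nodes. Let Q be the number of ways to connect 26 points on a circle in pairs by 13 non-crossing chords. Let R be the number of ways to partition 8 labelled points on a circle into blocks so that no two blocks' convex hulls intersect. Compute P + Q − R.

746332

The number of full binary trees on 9 internal nodes is the Catalan number C_9. So P = C_9 = 4862.
Non-crossing perfect matchings of 2n points on a circle are counted by C_n; with 26 points, n = 13. So Q = C_13 = 742900.
The non-crossing partitions of [8] form a lattice of size C_8. So R = C_8 = 1430.
P + Q − R = 4862 + 742900 − 1430 = 746332.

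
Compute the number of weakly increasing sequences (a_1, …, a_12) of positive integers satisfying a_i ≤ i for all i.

208012

Such sub-staircase sequences of length n are counted by C_n; here n = 12.
C_12 = C(24,12)/13 = 2704156/13 = 208012.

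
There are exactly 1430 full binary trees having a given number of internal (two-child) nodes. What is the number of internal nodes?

8

Full binary trees with n internal nodes are counted by C_n; 1430 = C_8.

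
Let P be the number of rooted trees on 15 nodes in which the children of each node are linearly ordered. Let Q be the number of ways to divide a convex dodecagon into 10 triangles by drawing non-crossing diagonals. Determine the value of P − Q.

2657644

Rooted ordered (plane) trees on m nodes have m−1 edges and are counted by C_{m−1}; m = 15 gives C_14. So P = C_14 = 2674440.
The number of triangulations of a 12-gon is the Catalan number C_10 (index = sides − 2). So Q = C_10 = 16796.
P − Q = 2674440 − 16796 = 2657644.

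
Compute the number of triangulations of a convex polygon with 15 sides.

Triangulations of a convex m-gon are counted by C_{m−2}; with m = 15 this is C_13.
C_13 = 742900.

742900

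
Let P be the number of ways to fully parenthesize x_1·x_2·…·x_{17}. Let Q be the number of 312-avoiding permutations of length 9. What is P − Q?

35352808

Ways to associate a product of 17 factors correspond to binary trees on 17 leaves, so the count is C_16. So P = C_16 = 35357670.
Permutations of [n] avoiding any single length-3 pattern are counted by C_n; here n = 9. So Q = C_9 = 4862.
P − Q = 35357670 − 4862 = 35352808.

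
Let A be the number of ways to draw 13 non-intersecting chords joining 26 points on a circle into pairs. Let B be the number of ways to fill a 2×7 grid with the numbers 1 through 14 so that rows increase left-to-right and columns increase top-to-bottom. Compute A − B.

742471

Non-crossing perfect matchings of 2n points on a circle are counted by C_n; with 26 points, n = 13. So A = C_13 = 742900.
Standard Young tableaux of shape 2×n are counted by C_n; here n = 7. So B = C_7 = 429.
A − B = 742900 − 429 = 742471.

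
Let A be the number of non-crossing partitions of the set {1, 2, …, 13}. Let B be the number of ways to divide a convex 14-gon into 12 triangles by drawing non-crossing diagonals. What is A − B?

The non-crossing partitions of [13] form a lattice of size C_13. So A = C_13 = 742900.
A convex 14-gon is triangulated into 12 triangles, and the number of such triangulations is the Catalan number C_{14−2} = C_12. So B = C_12 = 208012.
A − B = 742900 − 208012 = 534888.

534888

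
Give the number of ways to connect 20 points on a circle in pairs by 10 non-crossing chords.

16796

Non-crossing perfect matchings of 2n points on a circle are counted by C_n; with 20 points, n = 10.
C_10 = C_9 · 2(2·9+1)/(9+2) = 4862 · 38/11 = 16796.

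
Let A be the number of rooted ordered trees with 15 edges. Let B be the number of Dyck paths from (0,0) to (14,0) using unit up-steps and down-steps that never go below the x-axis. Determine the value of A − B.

9694416

A rooted plane tree with 15 edges has 16 nodes, and the count is C_15. So A = C_15 = 9694845.
A Dyck path with 7 up-steps and 7 down-steps has semilength 7, so there are C_7 of them. So B = C_7 = 429.
A − B = 9694845 − 429 = 9694416.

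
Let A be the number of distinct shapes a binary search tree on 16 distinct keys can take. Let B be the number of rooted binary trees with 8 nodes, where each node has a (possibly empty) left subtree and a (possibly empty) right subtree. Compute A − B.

35356240

There are C_n binary search tree shapes on n keys; with n = 16 that is C_16. So A = C_16 = 35357670.
Rooted binary trees with 8 nodes (each child slot possibly empty) number C_8. So B = C_8 = 1430.
A − B = 35357670 − 1430 = 35356240.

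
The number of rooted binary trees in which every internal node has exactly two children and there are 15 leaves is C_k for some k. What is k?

14

Full binary trees with 15 leaves have 15−1 = 14 internal nodes, so there are C_14 of them.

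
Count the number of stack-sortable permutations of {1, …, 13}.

Stack-sortable permutations are exactly the 231-avoiding ones, counted by C_n; here n = 13.
C_13 = 742900.

742900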